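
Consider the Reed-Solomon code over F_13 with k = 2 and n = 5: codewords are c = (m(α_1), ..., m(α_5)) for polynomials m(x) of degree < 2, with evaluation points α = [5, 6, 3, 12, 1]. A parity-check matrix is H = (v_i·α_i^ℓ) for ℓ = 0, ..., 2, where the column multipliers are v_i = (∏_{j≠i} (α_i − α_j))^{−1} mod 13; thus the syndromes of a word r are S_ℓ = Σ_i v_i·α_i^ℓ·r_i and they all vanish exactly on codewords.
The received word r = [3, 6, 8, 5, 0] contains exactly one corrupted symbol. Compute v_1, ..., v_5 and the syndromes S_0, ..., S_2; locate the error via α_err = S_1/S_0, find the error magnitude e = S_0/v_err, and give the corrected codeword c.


S = (12, 7, 3), error at position 2, error magnitude e = 12, c = [3, 7, 8, 5, 0].

Step 1: column multipliers v_i = (∏_{j≠i}(α_i − α_j))^{−1} mod 13.
  i = 1 (α = 5): (5−6)(5−3)(5−12)(5−1) = (−1)·2·(−7)·4 = 56 ≡ 4, so v_1 = 4^{−1} = 10 (mod 13).
  i = 2 (α = 6): (6−5)(6−3)(6−12)(6−1) = 1·3·(−6)·5 = −90 ≡ 1, so v_2 = 1^{−1} = 1 (mod 13).
  i = 3 (α = 3): (3−5)(3−6)(3−12)(3−1) = (−2)·(−3)·(−9)·2 = −108 ≡ 9, so v_3 = 9^{−1} = 3 (mod 13).
  i = 4 (α = 12): (12−5)(12−6)(12−3)(12−1) = 7·6·9·11 = 4158 ≡ 11, so v_4 = 11^{−1} = 6 (mod 13).
  i = 5 (α = 1): (1−5)(1−6)(1−3)(1−12) = (−4)·(−5)·(−2)·(−11) = 440 ≡ 11, so v_5 = 11^{−1} = 6 (mod 13).
  v = [10, 1, 3, 6, 6].
Step 2: syndromes of r = [3, 6, 8, 5, 0] (all sums mod 13).
  S_0 = Σ v_i r_i = 10·3 + 1·6 + 3·8 + 6·5 + 6·0 = 90 ≡ 12.
  S_1 = Σ v_i α_i r_i = 10·5·3 + 1·6·6 + 3·3·8 + 6·12·5 + 6·1·0 = 618 ≡ 7.
  α_i^2 mod 13 = [12, 10, 9, 1, 1].
  S_2 = Σ v_i α_i^2 r_i = 10·12·3 + 1·10·6 + 3·9·8 + 6·1·5 + 6·1·0 = 666 ≡ 3.
  S = (12, 7, 3) ≠ 0, so r is not a codeword (an error is present).
Step 3: locate the error. For a single error e at position i, S_ℓ = v_i·e·α_i^ℓ, so α_err = S_1/S_0.
  S_0^{−1} = 12^{−1} = 12 (mod 13), so α_err = 7·12 = 84 ≡ 6 = α_2. Error position i = 2.
  Consistency check: S_2/S_1 = 3·2 = 6 ≡ 6 = α_err ✓ (single-error assumption holds).
Step 4: error magnitude e = S_0/v_2 = S_0·∏_{j≠2}(α_2 − α_j) = 12·1 = 12 ≡ 12 (mod 13).
Step 5: correct position 2: c_2 = r_2 − e = 6 − 12 ≡ 7 (mod 13). Hence c = [3, 7, 8, 5, 0].
  Check: interpolating c through the α_i gives m(x) = 9 + 4·x (degree < 2) with m(α_i) = c_i for every i, so c is indeed a codeword.


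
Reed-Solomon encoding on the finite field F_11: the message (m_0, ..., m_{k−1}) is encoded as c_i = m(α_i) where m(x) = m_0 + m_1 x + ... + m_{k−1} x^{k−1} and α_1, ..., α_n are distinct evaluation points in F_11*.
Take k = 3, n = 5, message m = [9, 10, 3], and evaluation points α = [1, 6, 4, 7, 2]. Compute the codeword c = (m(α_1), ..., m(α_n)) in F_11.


c = [0, 1, 9, 6, 8]

Message polynomial: m(x) = 9 + 10·x + 3·x^2 (mod 11).
For each evaluation point α_i, compute m(α_i) mod 11:
  α_1 = 1: Horner steps 3 → 2 → 0, so m(1) = 0.
  α_2 = 6: Horner steps 3 → 6 → 1, so m(6) = 1.
  α_3 = 4: Horner steps 3 → 0 → 9, so m(4) = 9.
  α_4 = 7: Horner steps 3 → 9 → 6, so m(7) = 6.
  α_5 = 2: Horner steps 3 → 5 → 8, so m(2) = 8.
Codeword c = [0, 1, 9, 6, 8] ∈ F_11^5.


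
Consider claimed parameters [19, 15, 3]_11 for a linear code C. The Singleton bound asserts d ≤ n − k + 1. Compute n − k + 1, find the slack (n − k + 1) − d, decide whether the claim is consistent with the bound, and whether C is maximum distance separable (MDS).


Singleton RHS = n − k + 1 = 5, slack = 2, bound satisfied, not MDS.

Singleton bound: d ≤ n − k + 1.
Here n = 19, k = 15, so n − k + 1 = 5.
Given d = 3, check d ≤ 5: YES.
Slack = (n − k + 1) − d = 2.
The code is NOT MDS (slack = 2 > 0).
Description: the claimed parameters are [19, 15, 3]_11; such a code would be non-MDS.


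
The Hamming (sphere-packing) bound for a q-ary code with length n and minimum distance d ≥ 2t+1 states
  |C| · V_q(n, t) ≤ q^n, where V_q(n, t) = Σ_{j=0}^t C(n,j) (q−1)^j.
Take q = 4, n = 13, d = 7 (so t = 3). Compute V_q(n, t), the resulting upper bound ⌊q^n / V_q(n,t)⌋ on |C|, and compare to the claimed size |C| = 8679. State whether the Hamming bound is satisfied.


V_q(n, t) = 8464, q^n = 67108864, Hamming bound = 7928, |C| = 8679 > bound (violated).

Step 1: Compute V_q(n, t) = Σ_{j=0}^3 C(n, j) (q−1)^j.
  j = 0: C(13,0)·(3)^0 = 1·1 = 1.
  j = 1: C(13,1)·(3)^1 = 13·3 = 39.
  j = 2: C(13,2)·(3)^2 = 78·9 = 702.
  j = 3: C(13,3)·(3)^3 = 286·27 = 7722.
  V_q(n, t) = 1 + 39 + 702 + 7722 = 8464.
Step 2: q^n = 4^13 = 67108864.
Step 3: Hamming bound ⌊q^n / V_q(n,t)⌋ = ⌊67108864/8464⌋ = 7928.
Step 4: Compare |C| = 8679 to 7928: violated.
The claimed |C| lies above the Hamming bound, so no 4-ary code of length 13 with d ≥ 7 can have 8679 codewords.


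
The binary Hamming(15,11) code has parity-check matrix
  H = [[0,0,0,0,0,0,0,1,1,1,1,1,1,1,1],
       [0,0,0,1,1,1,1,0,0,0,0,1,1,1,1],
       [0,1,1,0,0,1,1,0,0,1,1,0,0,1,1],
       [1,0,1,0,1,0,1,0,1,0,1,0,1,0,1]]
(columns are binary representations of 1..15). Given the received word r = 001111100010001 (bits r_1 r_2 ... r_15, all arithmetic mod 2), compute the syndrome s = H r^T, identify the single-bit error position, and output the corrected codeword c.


s = (0, 1, 1, 1)^T, error position = 7, corrected codeword c = 001111000010001

Compute s = H r^T mod 2 one row at a time:
  s_1 = 0 + 0 + 0 + 1 + 0 + 0 + 0 + 1 = 2 ≡ 0 (mod 2).
  s_2 = 1 + 1 + 1 + 1 + 0 + 0 + 0 + 1 = 5 ≡ 1 (mod 2).
  s_3 = 0 + 1 + 1 + 1 + 0 + 1 + 0 + 1 = 5 ≡ 1 (mod 2).
  s_4 = 0 + 1 + 1 + 1 + 0 + 1 + 0 + 1 = 5 ≡ 1 (mod 2).
s = (0, 1, 1, 1)^T — this equals column 7 of H (binary 0111), so error is at position 7.
Correct: flip bit 7 of r = 001111100010001 to get c = 001111000010001.


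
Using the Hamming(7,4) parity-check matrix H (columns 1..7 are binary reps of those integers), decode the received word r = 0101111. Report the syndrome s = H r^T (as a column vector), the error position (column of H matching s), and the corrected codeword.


s = (0, 1, 0)^T, error position = 2, corrected codeword c = 0001111

Compute s = H r^T mod 2 one row at a time:
  s_1 = 1 + 1 + 1 + 1 = 4 ≡ 0 (mod 2).
  s_2 = 1 + 0 + 1 + 1 = 3 ≡ 1 (mod 2).
  s_3 = 0 + 0 + 1 + 1 = 2 ≡ 0 (mod 2).
s = (0, 1, 0)^T — this equals column 2 of H (binary 010), so error is at position 2.
Correct: flip bit 2 of r = 0101111 to get c = 0001111.


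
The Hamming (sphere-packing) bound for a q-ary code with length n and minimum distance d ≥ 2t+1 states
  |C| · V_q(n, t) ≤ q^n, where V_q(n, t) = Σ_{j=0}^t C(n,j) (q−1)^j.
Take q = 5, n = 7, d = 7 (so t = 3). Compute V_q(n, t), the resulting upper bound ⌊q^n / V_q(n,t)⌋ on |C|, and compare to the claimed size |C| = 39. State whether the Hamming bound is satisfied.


V_q(n, t) = 2605, q^n = 78125, Hamming bound = 29, |C| = 39 > bound (violated).

Step 1: Compute V_q(n, t) = Σ_{j=0}^3 C(n, j) (q−1)^j.
  j = 0: C(7,0)·(4)^0 = 1·1 = 1.
  j = 1: C(7,1)·(4)^1 = 7·4 = 28.
  j = 2: C(7,2)·(4)^2 = 21·16 = 336.
  j = 3: C(7,3)·(4)^3 = 35·64 = 2240.
  V_q(n, t) = 1 + 28 + 336 + 2240 = 2605.
Step 2: q^n = 5^7 = 78125.
Step 3: Hamming bound ⌊q^n / V_q(n,t)⌋ = ⌊78125/2605⌋ = 29.
Step 4: Compare |C| = 39 to 29: violated.
The claimed |C| lies above the Hamming bound, so no 5-ary code of length 7 with d ≥ 7 can have 39 codewords.


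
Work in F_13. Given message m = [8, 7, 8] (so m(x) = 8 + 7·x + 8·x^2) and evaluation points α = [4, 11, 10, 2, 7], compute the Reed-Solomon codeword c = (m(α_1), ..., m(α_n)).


c = [8, 0, 7, 2, 7]

Message polynomial: m(x) = 8 + 7·x + 8·x^2 (mod 13).
For each evaluation point α_i, compute m(α_i) mod 13:
  α_1 = 4: Horner steps 8 → 0 → 8, so m(4) = 8.
  α_2 = 11: Horner steps 8 → 4 → 0, so m(11) = 0.
  α_3 = 10: Horner steps 8 → 9 → 7, so m(10) = 7.
  α_4 = 2: Horner steps 8 → 10 → 2, so m(2) = 2.
  α_5 = 7: Horner steps 8 → 11 → 7, so m(7) = 7.
Codeword c = [8, 0, 7, 2, 7] ∈ F_13^5.


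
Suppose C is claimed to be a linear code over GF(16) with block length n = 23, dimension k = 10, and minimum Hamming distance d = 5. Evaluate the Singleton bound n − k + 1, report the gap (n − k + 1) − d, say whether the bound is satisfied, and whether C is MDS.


Singleton RHS = n − k + 1 = 14, slack = 9, bound satisfied, not MDS.

Singleton bound: d ≤ n − k + 1.
Here n = 23, k = 10, so n − k + 1 = 14.
Given d = 5, check d ≤ 14: YES.
Slack = (n − k + 1) − d = 9.
The code is NOT MDS (slack = 9 > 0).
Description: the claimed parameters are [23, 10, 5]_16; such a code would be non-MDS.


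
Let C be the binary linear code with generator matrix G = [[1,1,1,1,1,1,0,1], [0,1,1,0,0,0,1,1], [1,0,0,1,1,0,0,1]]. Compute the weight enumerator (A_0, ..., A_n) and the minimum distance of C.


Weight distribution: A_0 = 1, A_3 = 2, A_4 = 2, A_5 = 1, A_6 = 1, A_7 = 1. Minimum distance d = 3.

Enumerate all 2^3 = 8 messages m ∈ F_2^3.
For each, compute codeword c = mG in F_2^8, then tally its weight.
  m = 000 → c = 00000000, weight = 0.
  m = 100 → c = 11111101, weight = 7.
  m = 010 → c = 01100011, weight = 4.
  m = 110 → c = 10011110, weight = 5.
  m = 001 → c = 10011001, weight = 4.
  m = 101 → c = 01100100, weight = 3.
  m = 011 → c = 11111010, weight = 6.
  m = 111 → c = 00000111, weight = 3.
Tally weights:
  weight 0: 1 codewords.
  weight 3: 2 codewords.
  weight 4: 2 codewords.
  weight 5: 1 codewords.
  weight 6: 1 codewords.
  weight 7: 1 codewords.
Minimum distance d = smallest w > 0 with A_w > 0 = 3.
Sanity: Σ A_w = 8 = 2^3 = 8 ✓.


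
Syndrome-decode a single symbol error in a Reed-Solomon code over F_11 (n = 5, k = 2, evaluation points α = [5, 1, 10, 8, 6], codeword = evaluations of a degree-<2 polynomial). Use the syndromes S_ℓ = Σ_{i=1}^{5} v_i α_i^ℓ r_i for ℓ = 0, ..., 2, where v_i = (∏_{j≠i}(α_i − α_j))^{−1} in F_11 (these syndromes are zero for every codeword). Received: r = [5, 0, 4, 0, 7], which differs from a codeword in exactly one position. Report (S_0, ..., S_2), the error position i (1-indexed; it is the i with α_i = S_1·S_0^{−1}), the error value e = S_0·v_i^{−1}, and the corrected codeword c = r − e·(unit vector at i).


S = (6, 6, 6), error at position 2, error magnitude e = 3, c = [5, 8, 4, 0, 7].

Step 1: column multipliers v_i = (∏_{j≠i}(α_i − α_j))^{−1} mod 11.
  i = 1 (α = 5): (5−1)(5−10)(5−8)(5−6) = 4·(−5)·(−3)·(−1) = −60 ≡ 6, so v_1 = 6^{−1} = 2 (mod 11).
  i = 2 (α = 1): (1−5)(1−10)(1−8)(1−6) = (−4)·(−9)·(−7)·(−5) = 1260 ≡ 6, so v_2 = 6^{−1} = 2 (mod 11).
  i = 3 (α = 10): (10−5)(10−1)(10−8)(10−6) = 5·9·2·4 = 360 ≡ 8, so v_3 = 8^{−1} = 7 (mod 11).
  i = 4 (α = 8): (8−5)(8−1)(8−10)(8−6) = 3·7·(−2)·2 = −84 ≡ 4, so v_4 = 4^{−1} = 3 (mod 11).
  i = 5 (α = 6): (6−5)(6−1)(6−10)(6−8) = 1·5·(−4)·(−2) = 40 ≡ 7, so v_5 = 7^{−1} = 8 (mod 11).
  v = [2, 2, 7, 3, 8].
Step 2: syndromes of r = [5, 0, 4, 0, 7] (all sums mod 11).
  S_0 = Σ v_i r_i = 2·5 + 2·0 + 7·4 + 3·0 + 8·7 = 94 ≡ 6.
  S_1 = Σ v_i α_i r_i = 2·5·5 + 2·1·0 + 7·10·4 + 3·8·0 + 8·6·7 = 666 ≡ 6.
  α_i^2 mod 11 = [3, 1, 1, 9, 3].
  S_2 = Σ v_i α_i^2 r_i = 2·3·5 + 2·1·0 + 7·1·4 + 3·9·0 + 8·3·7 = 226 ≡ 6.
  S = (6, 6, 6) ≠ 0, so r is not a codeword (an error is present).
Step 3: locate the error. For a single error e at position i, S_ℓ = v_i·e·α_i^ℓ, so α_err = S_1/S_0.
  S_0^{−1} = 6^{−1} = 2 (mod 11), so α_err = 6·2 = 12 ≡ 1 = α_2. Error position i = 2.
  Consistency check: S_2/S_1 = 6·2 = 12 ≡ 1 = α_err ✓ (single-error assumption holds).
Step 4: error magnitude e = S_0/v_2 = S_0·∏_{j≠2}(α_2 − α_j) = 6·6 = 36 ≡ 3 (mod 11).
Step 5: correct position 2: c_2 = r_2 − e = 0 − 3 ≡ 8 (mod 11). Hence c = [5, 8, 4, 0, 7].
  Check: interpolating c through the α_i gives m(x) = 6 + 2·x (degree < 2) with m(α_i) = c_i for every i, so c is indeed a codeword.


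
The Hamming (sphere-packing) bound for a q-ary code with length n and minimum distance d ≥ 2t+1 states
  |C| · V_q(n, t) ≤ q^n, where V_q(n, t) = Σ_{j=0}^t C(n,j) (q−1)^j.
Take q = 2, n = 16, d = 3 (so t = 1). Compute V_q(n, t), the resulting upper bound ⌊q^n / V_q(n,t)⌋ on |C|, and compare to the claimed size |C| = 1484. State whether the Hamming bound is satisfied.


V_q(n, t) = 17, q^n = 65536, Hamming bound = 3855, |C| = 1484 ≤ bound (satisfied).

Step 1: Compute V_q(n, t) = Σ_{j=0}^1 C(n, j) (q−1)^j.
  j = 0: C(16,0)·(1)^0 = 1·1 = 1.
  j = 1: C(16,1)·(1)^1 = 16·1 = 16.
  V_q(n, t) = 1 + 16 = 17.
Step 2: q^n = 2^16 = 65536.
Step 3: Hamming bound ⌊q^n / V_q(n,t)⌋ = ⌊65536/17⌋ = 3855.
Step 4: Compare |C| = 1484 to 3855: satisfied.
The claimed |C| lies below the Hamming bound.


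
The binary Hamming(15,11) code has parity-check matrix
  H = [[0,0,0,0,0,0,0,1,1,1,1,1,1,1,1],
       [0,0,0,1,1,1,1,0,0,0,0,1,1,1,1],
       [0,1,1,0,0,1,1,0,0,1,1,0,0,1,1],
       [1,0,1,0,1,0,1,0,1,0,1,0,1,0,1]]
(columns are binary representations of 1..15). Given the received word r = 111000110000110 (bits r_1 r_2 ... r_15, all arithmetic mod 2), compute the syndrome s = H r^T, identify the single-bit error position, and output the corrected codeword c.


s = (1, 1, 0, 0)^T, error position = 12, corrected codeword c = 111000110001110

Compute s = H r^T mod 2 one row at a time:
  s_1 = 1 + 0 + 0 + 0 + 0 + 1 + 1 + 0 = 3 ≡ 1 (mod 2).
  s_2 = 0 + 0 + 0 + 1 + 0 + 1 + 1 + 0 = 3 ≡ 1 (mod 2).
  s_3 = 1 + 1 + 0 + 1 + 0 + 0 + 1 + 0 = 4 ≡ 0 (mod 2).
  s_4 = 1 + 1 + 0 + 1 + 0 + 0 + 1 + 0 = 4 ≡ 0 (mod 2).
s = (1, 1, 0, 0)^T — this equals column 12 of H (binary 1100), so error is at position 12.
Correct: flip bit 12 of r = 111000110000110 to get c = 111000110001110.


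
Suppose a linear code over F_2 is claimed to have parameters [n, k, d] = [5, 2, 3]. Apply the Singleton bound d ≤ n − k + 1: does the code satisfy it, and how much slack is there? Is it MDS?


Singleton RHS = n − k + 1 = 4, slack = 1, bound satisfied, not MDS.

Singleton bound: d ≤ n − k + 1.
Here n = 5, k = 2, so n − k + 1 = 4.
Given d = 3, check d ≤ 4: YES.
Slack = (n − k + 1) − d = 1.
The code is NOT MDS (slack = 1 > 0).
Description: the claimed parameters are [5, 2, 3]_2; such a code would be non-MDS.


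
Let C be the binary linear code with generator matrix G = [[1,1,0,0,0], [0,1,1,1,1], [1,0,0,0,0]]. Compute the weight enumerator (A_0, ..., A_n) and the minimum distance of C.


Weight distribution: A_0 = 1, A_1 = 2, A_2 = 1, A_3 = 1, A_4 = 2, A_5 = 1. Minimum distance d = 1.

Enumerate all 2^3 = 8 messages m ∈ F_2^3.
For each, compute codeword c = mG in F_2^5, then tally its weight.
  m = 000 → c = 00000, weight = 0.
  m = 100 → c = 11000, weight = 2.
  m = 010 → c = 01111, weight = 4.
  m = 110 → c = 10111, weight = 4.
  m = 001 → c = 10000, weight = 1.
  m = 101 → c = 01000, weight = 1.
  m = 011 → c = 11111, weight = 5.
  m = 111 → c = 00111, weight = 3.
Tally weights:
  weight 0: 1 codewords.
  weight 1: 2 codewords.
  weight 2: 1 codewords.
  weight 3: 1 codewords.
  weight 4: 2 codewords.
  weight 5: 1 codewords.
Minimum distance d = smallest w > 0 with A_w > 0 = 1.
Sanity: Σ A_w = 8 = 2^3 = 8 ✓.


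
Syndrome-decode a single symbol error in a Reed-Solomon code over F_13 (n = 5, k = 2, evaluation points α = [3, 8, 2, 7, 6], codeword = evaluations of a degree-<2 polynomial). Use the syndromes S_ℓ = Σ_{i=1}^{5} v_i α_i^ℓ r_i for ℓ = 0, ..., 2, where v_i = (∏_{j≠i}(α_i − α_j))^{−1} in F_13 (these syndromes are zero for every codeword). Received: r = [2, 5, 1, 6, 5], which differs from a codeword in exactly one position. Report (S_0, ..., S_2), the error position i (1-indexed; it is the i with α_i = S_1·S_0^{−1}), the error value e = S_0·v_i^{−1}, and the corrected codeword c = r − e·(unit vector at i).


S = (3, 11, 10), error at position 2, error magnitude e = 11, c = [2, 7, 1, 6, 5].

Step 1: column multipliers v_i = (∏_{j≠i}(α_i − α_j))^{−1} mod 13.
  i = 1 (α = 3): (3−8)(3−2)(3−7)(3−6) = (−5)·1·(−4)·(−3) = −60 ≡ 5, so v_1 = 5^{−1} = 8 (mod 13).
  i = 2 (α = 8): (8−3)(8−2)(8−7)(8−6) = 5·6·1·2 = 60 ≡ 8, so v_2 = 8^{−1} = 5 (mod 13).
  i = 3 (α = 2): (2−3)(2−8)(2−7)(2−6) = (−1)·(−6)·(−5)·(−4) = 120 ≡ 3, so v_3 = 3^{−1} = 9 (mod 13).
  i = 4 (α = 7): (7−3)(7−8)(7−2)(7−6) = 4·(−1)·5·1 = −20 ≡ 6, so v_4 = 6^{−1} = 11 (mod 13).
  i = 5 (α = 6): (6−3)(6−8)(6−2)(6−7) = 3·(−2)·4·(−1) = 24 ≡ 11, so v_5 = 11^{−1} = 6 (mod 13).
  v = [8, 5, 9, 11, 6].
Step 2: syndromes of r = [2, 5, 1, 6, 5] (all sums mod 13).
  S_0 = Σ v_i r_i = 8·2 + 5·5 + 9·1 + 11·6 + 6·5 = 146 ≡ 3.
  S_1 = Σ v_i α_i r_i = 8·3·2 + 5·8·5 + 9·2·1 + 11·7·6 + 6·6·5 = 908 ≡ 11.
  α_i^2 mod 13 = [9, 12, 4, 10, 10].
  S_2 = Σ v_i α_i^2 r_i = 8·9·2 + 5·12·5 + 9·4·1 + 11·10·6 + 6·10·5 = 1440 ≡ 10.
  S = (3, 11, 10) ≠ 0, so r is not a codeword (an error is present).
Step 3: locate the error. For a single error e at position i, S_ℓ = v_i·e·α_i^ℓ, so α_err = S_1/S_0.
  S_0^{−1} = 3^{−1} = 9 (mod 13), so α_err = 11·9 = 99 ≡ 8 = α_2. Error position i = 2.
  Consistency check: S_2/S_1 = 10·6 = 60 ≡ 8 = α_err ✓ (single-error assumption holds).
Step 4: error magnitude e = S_0/v_2 = S_0·∏_{j≠2}(α_2 − α_j) = 3·8 = 24 ≡ 11 (mod 13).
Step 5: correct position 2: c_2 = r_2 − e = 5 − 11 ≡ 7 (mod 13). Hence c = [2, 7, 1, 6, 5].
  Check: interpolating c through the α_i gives m(x) = 12 + 1·x (degree < 2) with m(α_i) = c_i for every i, so c is indeed a codeword.


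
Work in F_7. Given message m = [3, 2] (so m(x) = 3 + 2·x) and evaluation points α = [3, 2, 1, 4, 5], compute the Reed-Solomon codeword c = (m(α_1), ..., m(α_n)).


c = [2, 0, 5, 4, 6]

Message polynomial: m(x) = 3 + 2·x (mod 7).
For each evaluation point α_i, compute m(α_i) mod 7:
  α_1 = 3: Horner steps 2 → 2, so m(3) = 2.
  α_2 = 2: Horner steps 2 → 0, so m(2) = 0.
  α_3 = 1: Horner steps 2 → 5, so m(1) = 5.
  α_4 = 4: Horner steps 2 → 4, so m(4) = 4.
  α_5 = 5: Horner steps 2 → 6, so m(5) = 6.
Codeword c = [2, 0, 5, 4, 6] ∈ F_7^5.


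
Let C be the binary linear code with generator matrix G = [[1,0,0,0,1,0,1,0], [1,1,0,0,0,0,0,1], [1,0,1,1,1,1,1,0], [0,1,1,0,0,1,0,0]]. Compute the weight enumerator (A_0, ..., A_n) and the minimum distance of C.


Weight distribution: A_0 = 1, A_2 = 1, A_3 = 5, A_4 = 3, A_5 = 2, A_6 = 3, A_7 = 1. Minimum distance d = 2.

Enumerate all 2^4 = 16 messages m ∈ F_2^4.
For each, compute codeword c = mG in F_2^8, then tally its weight.
  m = 0000 → c = 00000000, weight = 0.
  m = 1000 → c = 10001010, weight = 3.
  m = 0100 → c = 11000001, weight = 3.
  m = 1100 → c = 01001011, weight = 4.
  m = 0010 → c = 10111110, weight = 6.
  m = 1010 → c = 00110100, weight = 3.
  m = 0110 → c = 01111111, weight = 7.
  m = 1110 → c = 11110101, weight = 6.
  m = 0001 → c = 01100100, weight = 3.
  m = 1001 → c = 11101110, weight = 6.
  m = 0101 → c = 10100101, weight = 4.
  m = 1101 → c = 00101111, weight = 5.
  m = 0011 → c = 11011010, weight = 5.
  m = 1011 → c = 01010000, weight = 2.
  m = 0111 → c = 00011011, weight = 4.
  m = 1111 → c = 10010001, weight = 3.
Tally weights:
  weight 0: 1 codewords.
  weight 2: 1 codewords.
  weight 3: 5 codewords.
  weight 4: 3 codewords.
  weight 5: 2 codewords.
  weight 6: 3 codewords.
  weight 7: 1 codewords.
Minimum distance d = smallest w > 0 with A_w > 0 = 2.
Sanity: Σ A_w = 16 = 2^4 = 16 ✓.


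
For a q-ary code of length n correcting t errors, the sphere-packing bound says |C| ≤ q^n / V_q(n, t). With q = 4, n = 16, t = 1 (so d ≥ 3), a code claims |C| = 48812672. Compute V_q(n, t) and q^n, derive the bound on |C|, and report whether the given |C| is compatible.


V_q(n, t) = 49, q^n = 4294967296, Hamming bound = 87652393, |C| = 48812672 ≤ bound (satisfied).

Step 1: Compute V_q(n, t) = Σ_{j=0}^1 C(n, j) (q−1)^j.
  j = 0: C(16,0)·(3)^0 = 1·1 = 1.
  j = 1: C(16,1)·(3)^1 = 16·3 = 48.
  V_q(n, t) = 1 + 48 = 49.
Step 2: q^n = 4^16 = 4294967296.
Step 3: Hamming bound ⌊q^n / V_q(n,t)⌋ = ⌊4294967296/49⌋ = 87652393.
Step 4: Compare |C| = 48812672 to 87652393: satisfied.
The claimed |C| lies below the Hamming bound.


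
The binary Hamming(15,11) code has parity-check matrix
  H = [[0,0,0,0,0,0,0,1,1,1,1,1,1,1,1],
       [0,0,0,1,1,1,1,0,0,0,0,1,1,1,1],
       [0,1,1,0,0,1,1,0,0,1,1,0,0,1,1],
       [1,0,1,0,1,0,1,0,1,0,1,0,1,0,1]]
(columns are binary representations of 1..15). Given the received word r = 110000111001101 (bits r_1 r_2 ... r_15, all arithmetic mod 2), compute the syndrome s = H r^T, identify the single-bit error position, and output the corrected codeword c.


s = (1, 0, 1, 1)^T, error position = 11, corrected codeword c = 110000111011101

Compute s = H r^T mod 2 one row at a time:
  s_1 = 1 + 1 + 0 + 0 + 1 + 1 + 0 + 1 = 5 ≡ 1 (mod 2).
  s_2 = 0 + 0 + 0 + 1 + 1 + 1 + 0 + 1 = 4 ≡ 0 (mod 2).
  s_3 = 1 + 0 + 0 + 1 + 0 + 0 + 0 + 1 = 3 ≡ 1 (mod 2).
  s_4 = 1 + 0 + 0 + 1 + 1 + 0 + 1 + 1 = 5 ≡ 1 (mod 2).
s = (1, 0, 1, 1)^T — this equals column 11 of H (binary 1011), so error is at position 11.
Correct: flip bit 11 of r = 110000111001101 to get c = 110000111011101.


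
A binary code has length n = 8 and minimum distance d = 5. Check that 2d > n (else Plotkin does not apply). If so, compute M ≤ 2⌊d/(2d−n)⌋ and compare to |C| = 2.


Plotkin bound M ≤ 4; given |C| = 2 ≤ bound (satisfied).

Check applicability: 2d = 10, n = 8.
2d − n = 2 > 0, so Plotkin applies.
Compute d/(2d−n) = 5/2 ≈ 2.5000.
⌊d/(2d−n)⌋ = 2.
Plotkin bound: M ≤ 2·2 = 4.
Given |C| = 2, check: satisfied.
This |C| is below the Plotkin bound.


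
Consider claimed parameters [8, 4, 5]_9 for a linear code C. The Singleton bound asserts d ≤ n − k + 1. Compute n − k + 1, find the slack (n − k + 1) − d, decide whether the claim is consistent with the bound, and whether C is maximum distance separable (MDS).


Singleton RHS = n − k + 1 = 5, slack = 0, bound satisfied, MDS.

Singleton bound: d ≤ n − k + 1.
Here n = 8, k = 4, so n − k + 1 = 5.
Given d = 5, check d ≤ 5: YES.
Slack = (n − k + 1) − d = 0.
The code is MDS (slack = 0).
Description: the claimed parameters are [8, 4, 5]_9; such a code would be MDS (meets Singleton bound).


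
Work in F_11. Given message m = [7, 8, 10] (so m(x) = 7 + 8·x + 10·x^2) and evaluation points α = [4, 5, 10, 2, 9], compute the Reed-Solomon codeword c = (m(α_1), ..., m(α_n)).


c = [1, 0, 9, 8, 9]

Message polynomial: m(x) = 7 + 8·x + 10·x^2 (mod 11).
For each evaluation point α_i, compute m(α_i) mod 11:
  α_1 = 4: Horner steps 10 → 4 → 1, so m(4) = 1.
  α_2 = 5: Horner steps 10 → 3 → 0, so m(5) = 0.
  α_3 = 10: Horner steps 10 → 9 → 9, so m(10) = 9.
  α_4 = 2: Horner steps 10 → 6 → 8, so m(2) = 8.
  α_5 = 9: Horner steps 10 → 10 → 9, so m(9) = 9.
Codeword c = [1, 0, 9, 8, 9] ∈ F_11^5.


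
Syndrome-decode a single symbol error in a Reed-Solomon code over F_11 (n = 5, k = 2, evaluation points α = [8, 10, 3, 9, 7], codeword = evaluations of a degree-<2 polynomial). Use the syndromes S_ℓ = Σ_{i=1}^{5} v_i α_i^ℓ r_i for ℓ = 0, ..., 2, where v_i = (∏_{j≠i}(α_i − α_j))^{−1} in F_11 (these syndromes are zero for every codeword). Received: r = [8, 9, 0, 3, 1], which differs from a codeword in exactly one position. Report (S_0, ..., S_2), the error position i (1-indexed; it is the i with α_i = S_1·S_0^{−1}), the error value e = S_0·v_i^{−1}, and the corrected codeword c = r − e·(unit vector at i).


S = (6, 9, 8), error at position 5, error magnitude e = 10, c = [8, 9, 0, 3, 2].

Step 1: column multipliers v_i = (∏_{j≠i}(α_i − α_j))^{−1} mod 11.
  i = 1 (α = 8): (8−10)(8−3)(8−9)(8−7) = (−2)·5·(−1)·1 = 10 ≡ 10, so v_1 = 10^{−1} = 10 (mod 11).
  i = 2 (α = 10): (10−8)(10−3)(10−9)(10−7) = 2·7·1·3 = 42 ≡ 9, so v_2 = 9^{−1} = 5 (mod 11).
  i = 3 (α = 3): (3−8)(3−10)(3−9)(3−7) = (−5)·(−7)·(−6)·(−4) = 840 ≡ 4, so v_3 = 4^{−1} = 3 (mod 11).
  i = 4 (α = 9): (9−8)(9−10)(9−3)(9−7) = 1·(−1)·6·2 = −12 ≡ 10, so v_4 = 10^{−1} = 10 (mod 11).
  i = 5 (α = 7): (7−8)(7−10)(7−3)(7−9) = (−1)·(−3)·4·(−2) = −24 ≡ 9, so v_5 = 9^{−1} = 5 (mod 11).
  v = [10, 5, 3, 10, 5].
Step 2: syndromes of r = [8, 9, 0, 3, 1] (all sums mod 11).
  S_0 = Σ v_i r_i = 10·8 + 5·9 + 3·0 + 10·3 + 5·1 = 160 ≡ 6.
  S_1 = Σ v_i α_i r_i = 10·8·8 + 5·10·9 + 3·3·0 + 10·9·3 + 5·7·1 = 1395 ≡ 9.
  α_i^2 mod 11 = [9, 1, 9, 4, 5].
  S_2 = Σ v_i α_i^2 r_i = 10·9·8 + 5·1·9 + 3·9·0 + 10·4·3 + 5·5·1 = 910 ≡ 8.
  S = (6, 9, 8) ≠ 0, so r is not a codeword (an error is present).
Step 3: locate the error. For a single error e at position i, S_ℓ = v_i·e·α_i^ℓ, so α_err = S_1/S_0.
  S_0^{−1} = 6^{−1} = 2 (mod 11), so α_err = 9·2 = 18 ≡ 7 = α_5. Error position i = 5.
  Consistency check: S_2/S_1 = 8·5 = 40 ≡ 7 = α_err ✓ (single-error assumption holds).
Step 4: error magnitude e = S_0/v_5 = S_0·∏_{j≠5}(α_5 − α_j) = 6·9 = 54 ≡ 10 (mod 11).
Step 5: correct position 5: c_5 = r_5 − e = 1 − 10 ≡ 2 (mod 11). Hence c = [8, 9, 0, 3, 2].
  Check: interpolating c through the α_i gives m(x) = 4 + 6·x (degree < 2) with m(α_i) = c_i for every i, so c is indeed a codeword.


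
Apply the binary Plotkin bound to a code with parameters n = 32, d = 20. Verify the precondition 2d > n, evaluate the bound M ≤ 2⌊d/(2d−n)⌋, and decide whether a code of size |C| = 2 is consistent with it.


Plotkin bound M ≤ 4; given |C| = 2 ≤ bound (satisfied).

Check applicability: 2d = 40, n = 32.
2d − n = 8 > 0, so Plotkin applies.
Compute d/(2d−n) = 20/8 ≈ 2.5000.
⌊d/(2d−n)⌋ = 2.
Plotkin bound: M ≤ 2·2 = 4.
Given |C| = 2, check: satisfied.
This |C| is below the Plotkin bound.


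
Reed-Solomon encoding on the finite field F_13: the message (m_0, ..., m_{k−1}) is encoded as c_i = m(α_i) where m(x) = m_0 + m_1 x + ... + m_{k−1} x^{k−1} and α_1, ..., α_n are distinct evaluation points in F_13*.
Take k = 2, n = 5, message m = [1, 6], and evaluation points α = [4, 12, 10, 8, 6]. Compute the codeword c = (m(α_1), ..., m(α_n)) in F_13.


c = [12, 8, 9, 10, 11]

Message polynomial: m(x) = 1 + 6·x (mod 13).
For each evaluation point α_i, compute m(α_i) mod 13:
  α_1 = 4: Horner steps 6 → 12, so m(4) = 12.
  α_2 = 12: Horner steps 6 → 8, so m(12) = 8.
  α_3 = 10: Horner steps 6 → 9, so m(10) = 9.
  α_4 = 8: Horner steps 6 → 10, so m(8) = 10.
  α_5 = 6: Horner steps 6 → 11, so m(6) = 11.
Codeword c = [12, 8, 9, 10, 11] ∈ F_13^5.


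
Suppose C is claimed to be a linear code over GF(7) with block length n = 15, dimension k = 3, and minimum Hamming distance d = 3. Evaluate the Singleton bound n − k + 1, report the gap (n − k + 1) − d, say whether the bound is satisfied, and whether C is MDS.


Singleton RHS = n − k + 1 = 13, slack = 10, bound satisfied, not MDS.

Singleton bound: d ≤ n − k + 1.
Here n = 15, k = 3, so n − k + 1 = 13.
Given d = 3, check d ≤ 13: YES.
Slack = (n − k + 1) − d = 10.
The code is NOT MDS (slack = 10 > 0).
Description: the claimed parameters are [15, 3, 3]_7; such a code would be non-MDS.


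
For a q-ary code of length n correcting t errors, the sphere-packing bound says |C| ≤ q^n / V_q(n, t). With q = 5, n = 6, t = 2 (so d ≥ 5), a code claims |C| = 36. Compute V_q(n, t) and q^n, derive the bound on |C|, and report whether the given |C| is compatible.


V_q(n, t) = 265, q^n = 15625, Hamming bound = 58, |C| = 36 ≤ bound (satisfied).

Step 1: Compute V_q(n, t) = Σ_{j=0}^2 C(n, j) (q−1)^j.
  j = 0: C(6,0)·(4)^0 = 1·1 = 1.
  j = 1: C(6,1)·(4)^1 = 6·4 = 24.
  j = 2: C(6,2)·(4)^2 = 15·16 = 240.
  V_q(n, t) = 1 + 24 + 240 = 265.
Step 2: q^n = 5^6 = 15625.
Step 3: Hamming bound ⌊q^n / V_q(n,t)⌋ = ⌊15625/265⌋ = 58.
Step 4: Compare |C| = 36 to 58: satisfied.
The claimed |C| lies below the Hamming bound.


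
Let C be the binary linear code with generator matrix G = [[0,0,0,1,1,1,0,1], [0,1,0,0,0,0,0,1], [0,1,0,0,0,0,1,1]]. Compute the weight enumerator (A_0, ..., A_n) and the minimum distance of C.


Weight distribution: A_0 = 1, A_1 = 1, A_2 = 1, A_3 = 1, A_4 = 2, A_5 = 2. Minimum distance d = 1.

Enumerate all 2^3 = 8 messages m ∈ F_2^3.
For each, compute codeword c = mG in F_2^8, then tally its weight.
  m = 000 → c = 00000000, weight = 0.
  m = 100 → c = 00011101, weight = 4.
  m = 010 → c = 01000001, weight = 2.
  m = 110 → c = 01011100, weight = 4.
  m = 001 → c = 01000011, weight = 3.
  m = 101 → c = 01011110, weight = 5.
  m = 011 → c = 00000010, weight = 1.
  m = 111 → c = 00011111, weight = 5.
Tally weights:
  weight 0: 1 codewords.
  weight 1: 1 codewords.
  weight 2: 1 codewords.
  weight 3: 1 codewords.
  weight 4: 2 codewords.
  weight 5: 2 codewords.
Minimum distance d = smallest w > 0 with A_w > 0 = 1.
Sanity: Σ A_w = 8 = 2^3 = 8 ✓.


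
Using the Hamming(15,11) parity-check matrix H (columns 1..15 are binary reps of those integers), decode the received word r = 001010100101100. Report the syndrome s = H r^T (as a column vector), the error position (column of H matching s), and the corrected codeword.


s = (1, 0, 1, 0)^T, error position = 10, corrected codeword c = 001010100001100

Compute s = H r^T mod 2 one row at a time:
  s_1 = 0 + 0 + 1 + 0 + 1 + 1 + 0 + 0 = 3 ≡ 1 (mod 2).
  s_2 = 0 + 1 + 0 + 1 + 1 + 1 + 0 + 0 = 4 ≡ 0 (mod 2).
  s_3 = 0 + 1 + 0 + 1 + 1 + 0 + 0 + 0 = 3 ≡ 1 (mod 2).
  s_4 = 0 + 1 + 1 + 1 + 0 + 0 + 1 + 0 = 4 ≡ 0 (mod 2).
s = (1, 0, 1, 0)^T — this equals column 10 of H (binary 1010), so error is at position 10.
Correct: flip bit 10 of r = 001010100101100 to get c = 001010100001100.


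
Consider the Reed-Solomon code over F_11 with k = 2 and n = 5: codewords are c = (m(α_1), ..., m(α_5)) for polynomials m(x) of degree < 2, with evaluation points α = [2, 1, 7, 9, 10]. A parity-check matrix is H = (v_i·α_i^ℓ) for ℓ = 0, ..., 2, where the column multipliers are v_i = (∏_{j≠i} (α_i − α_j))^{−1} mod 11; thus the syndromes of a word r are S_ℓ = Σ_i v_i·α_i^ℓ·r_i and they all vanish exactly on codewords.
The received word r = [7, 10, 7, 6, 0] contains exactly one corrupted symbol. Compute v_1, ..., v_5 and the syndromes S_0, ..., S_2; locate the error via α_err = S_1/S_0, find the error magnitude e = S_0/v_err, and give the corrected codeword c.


S = (6, 1, 2), error at position 1, error magnitude e = 3, c = [4, 10, 7, 6, 0].

Step 1: column multipliers v_i = (∏_{j≠i}(α_i − α_j))^{−1} mod 11.
  i = 1 (α = 2): (2−1)(2−7)(2−9)(2−10) = 1·(−5)·(−7)·(−8) = −280 ≡ 6, so v_1 = 6^{−1} = 2 (mod 11).
  i = 2 (α = 1): (1−2)(1−7)(1−9)(1−10) = (−1)·(−6)·(−8)·(−9) = 432 ≡ 3, so v_2 = 3^{−1} = 4 (mod 11).
  i = 3 (α = 7): (7−2)(7−1)(7−9)(7−10) = 5·6·(−2)·(−3) = 180 ≡ 4, so v_3 = 4^{−1} = 3 (mod 11).
  i = 4 (α = 9): (9−2)(9−1)(9−7)(9−10) = 7·8·2·(−1) = −112 ≡ 9, so v_4 = 9^{−1} = 5 (mod 11).
  i = 5 (α = 10): (10−2)(10−1)(10−7)(10−9) = 8·9·3·1 = 216 ≡ 7, so v_5 = 7^{−1} = 8 (mod 11).
  v = [2, 4, 3, 5, 8].
Step 2: syndromes of r = [7, 10, 7, 6, 0] (all sums mod 11).
  S_0 = Σ v_i r_i = 2·7 + 4·10 + 3·7 + 5·6 + 8·0 = 105 ≡ 6.
  S_1 = Σ v_i α_i r_i = 2·2·7 + 4·1·10 + 3·7·7 + 5·9·6 + 8·10·0 = 485 ≡ 1.
  α_i^2 mod 11 = [4, 1, 5, 4, 1].
  S_2 = Σ v_i α_i^2 r_i = 2·4·7 + 4·1·10 + 3·5·7 + 5·4·6 + 8·1·0 = 321 ≡ 2.
  S = (6, 1, 2) ≠ 0, so r is not a codeword (an error is present).
Step 3: locate the error. For a single error e at position i, S_ℓ = v_i·e·α_i^ℓ, so α_err = S_1/S_0.
  S_0^{−1} = 6^{−1} = 2 (mod 11), so α_err = 1·2 = 2 ≡ 2 = α_1. Error position i = 1.
  Consistency check: S_2/S_1 = 2·1 = 2 ≡ 2 = α_err ✓ (single-error assumption holds).
Step 4: error magnitude e = S_0/v_1 = S_0·∏_{j≠1}(α_1 − α_j) = 6·6 = 36 ≡ 3 (mod 11).
Step 5: correct position 1: c_1 = r_1 − e = 7 − 3 ≡ 4 (mod 11). Hence c = [4, 10, 7, 6, 0].
  Check: interpolating c through the α_i gives m(x) = 5 + 5·x (degree < 2) with m(α_i) = c_i for every i, so c is indeed a codeword.


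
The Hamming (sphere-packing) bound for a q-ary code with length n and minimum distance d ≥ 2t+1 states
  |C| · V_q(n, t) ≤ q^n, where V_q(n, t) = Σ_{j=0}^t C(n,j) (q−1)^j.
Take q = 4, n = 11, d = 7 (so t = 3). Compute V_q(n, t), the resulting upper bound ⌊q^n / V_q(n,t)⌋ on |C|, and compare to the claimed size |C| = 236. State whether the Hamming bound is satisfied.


V_q(n, t) = 4984, q^n = 4194304, Hamming bound = 841, |C| = 236 ≤ bound (satisfied).

Step 1: Compute V_q(n, t) = Σ_{j=0}^3 C(n, j) (q−1)^j.
  j = 0: C(11,0)·(3)^0 = 1·1 = 1.
  j = 1: C(11,1)·(3)^1 = 11·3 = 33.
  j = 2: C(11,2)·(3)^2 = 55·9 = 495.
  j = 3: C(11,3)·(3)^3 = 165·27 = 4455.
  V_q(n, t) = 1 + 33 + 495 + 4455 = 4984.
Step 2: q^n = 4^11 = 4194304.
Step 3: Hamming bound ⌊q^n / V_q(n,t)⌋ = ⌊4194304/4984⌋ = 841.
Step 4: Compare |C| = 236 to 841: satisfied.
The claimed |C| lies below the Hamming bound.


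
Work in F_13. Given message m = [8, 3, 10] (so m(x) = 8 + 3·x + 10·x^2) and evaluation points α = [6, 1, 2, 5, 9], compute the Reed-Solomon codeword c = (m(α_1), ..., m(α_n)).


c = [9, 8, 2, 0, 0]

Message polynomial: m(x) = 8 + 3·x + 10·x^2 (mod 13).
For each evaluation point α_i, compute m(α_i) mod 13:
  α_1 = 6: Horner steps 10 → 11 → 9, so m(6) = 9.
  α_2 = 1: Horner steps 10 → 0 → 8, so m(1) = 8.
  α_3 = 2: Horner steps 10 → 10 → 2, so m(2) = 2.
  α_4 = 5: Horner steps 10 → 1 → 0, so m(5) = 0.
  α_5 = 9: Horner steps 10 → 2 → 0, so m(9) = 0.
Codeword c = [9, 8, 2, 0, 0] ∈ F_13^5.


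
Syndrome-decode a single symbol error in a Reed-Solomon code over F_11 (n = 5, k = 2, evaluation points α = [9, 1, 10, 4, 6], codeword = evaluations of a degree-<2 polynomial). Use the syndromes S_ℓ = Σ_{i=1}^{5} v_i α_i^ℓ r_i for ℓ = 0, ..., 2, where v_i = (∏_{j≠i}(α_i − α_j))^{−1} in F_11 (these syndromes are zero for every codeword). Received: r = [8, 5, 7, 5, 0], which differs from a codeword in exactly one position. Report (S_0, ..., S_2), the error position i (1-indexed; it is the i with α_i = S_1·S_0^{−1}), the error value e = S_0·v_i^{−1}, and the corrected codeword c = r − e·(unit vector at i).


S = (2, 8, 10), error at position 4, error magnitude e = 3, c = [8, 5, 7, 2, 0].

Step 1: column multipliers v_i = (∏_{j≠i}(α_i − α_j))^{−1} mod 11.
  i = 1 (α = 9): (9−1)(9−10)(9−4)(9−6) = 8·(−1)·5·3 = −120 ≡ 1, so v_1 = 1^{−1} = 1 (mod 11).
  i = 2 (α = 1): (1−9)(1−10)(1−4)(1−6) = (−8)·(−9)·(−3)·(−5) = 1080 ≡ 2, so v_2 = 2^{−1} = 6 (mod 11).
  i = 3 (α = 10): (10−9)(10−1)(10−4)(10−6) = 1·9·6·4 = 216 ≡ 7, so v_3 = 7^{−1} = 8 (mod 11).
  i = 4 (α = 4): (4−9)(4−1)(4−10)(4−6) = (−5)·3·(−6)·(−2) = −180 ≡ 7, so v_4 = 7^{−1} = 8 (mod 11).
  i = 5 (α = 6): (6−9)(6−1)(6−10)(6−4) = (−3)·5·(−4)·2 = 120 ≡ 10, so v_5 = 10^{−1} = 10 (mod 11).
  v = [1, 6, 8, 8, 10].
Step 2: syndromes of r = [8, 5, 7, 5, 0] (all sums mod 11).
  S_0 = Σ v_i r_i = 1·8 + 6·5 + 8·7 + 8·5 + 10·0 = 134 ≡ 2.
  S_1 = Σ v_i α_i r_i = 1·9·8 + 6·1·5 + 8·10·7 + 8·4·5 + 10·6·0 = 822 ≡ 8.
  α_i^2 mod 11 = [4, 1, 1, 5, 3].
  S_2 = Σ v_i α_i^2 r_i = 1·4·8 + 6·1·5 + 8·1·7 + 8·5·5 + 10·3·0 = 318 ≡ 10.
  S = (2, 8, 10) ≠ 0, so r is not a codeword (an error is present).
Step 3: locate the error. For a single error e at position i, S_ℓ = v_i·e·α_i^ℓ, so α_err = S_1/S_0.
  S_0^{−1} = 2^{−1} = 6 (mod 11), so α_err = 8·6 = 48 ≡ 4 = α_4. Error position i = 4.
  Consistency check: S_2/S_1 = 10·7 = 70 ≡ 4 = α_err ✓ (single-error assumption holds).
Step 4: error magnitude e = S_0/v_4 = S_0·∏_{j≠4}(α_4 − α_j) = 2·7 = 14 ≡ 3 (mod 11).
Step 5: correct position 4: c_4 = r_4 − e = 5 − 3 ≡ 2 (mod 11). Hence c = [8, 5, 7, 2, 0].
  Check: interpolating c through the α_i gives m(x) = 6 + 10·x (degree < 2) with m(α_i) = c_i for every i, so c is indeed a codeword.


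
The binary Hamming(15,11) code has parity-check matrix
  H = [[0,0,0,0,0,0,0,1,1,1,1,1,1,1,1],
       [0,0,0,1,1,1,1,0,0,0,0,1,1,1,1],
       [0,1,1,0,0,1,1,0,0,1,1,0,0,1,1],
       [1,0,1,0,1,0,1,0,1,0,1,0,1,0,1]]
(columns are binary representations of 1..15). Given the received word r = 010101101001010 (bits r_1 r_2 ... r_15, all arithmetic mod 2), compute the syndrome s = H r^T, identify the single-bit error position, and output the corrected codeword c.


s = (1, 1, 0, 0)^T, error position = 12, corrected codeword c = 010101101000010

Compute s = H r^T mod 2 one row at a time:
  s_1 = 0 + 1 + 0 + 0 + 1 + 0 + 1 + 0 = 3 ≡ 1 (mod 2).
  s_2 = 1 + 0 + 1 + 1 + 1 + 0 + 1 + 0 = 5 ≡ 1 (mod 2).
  s_3 = 1 + 0 + 1 + 1 + 0 + 0 + 1 + 0 = 4 ≡ 0 (mod 2).
  s_4 = 0 + 0 + 0 + 1 + 1 + 0 + 0 + 0 = 2 ≡ 0 (mod 2).
s = (1, 1, 0, 0)^T — this equals column 12 of H (binary 1100), so error is at position 12.
Correct: flip bit 12 of r = 010101101001010 to get c = 010101101000010.


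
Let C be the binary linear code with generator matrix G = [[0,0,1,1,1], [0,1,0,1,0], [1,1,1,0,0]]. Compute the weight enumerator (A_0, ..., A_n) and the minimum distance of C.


Weight distribution: A_0 = 1, A_2 = 2, A_3 = 4, A_4 = 1. Minimum distance d = 2.

Enumerate all 2^3 = 8 messages m ∈ F_2^3.
For each, compute codeword c = mG in F_2^5, then tally its weight.
  m = 000 → c = 00000, weight = 0.
  m = 100 → c = 00111, weight = 3.
  m = 010 → c = 01010, weight = 2.
  m = 110 → c = 01101, weight = 3.
  m = 001 → c = 11100, weight = 3.
  m = 101 → c = 11011, weight = 4.
  m = 011 → c = 10110, weight = 3.
  m = 111 → c = 10001, weight = 2.
Tally weights:
  weight 0: 1 codewords.
  weight 2: 2 codewords.
  weight 3: 4 codewords.
  weight 4: 1 codewords.
Minimum distance d = smallest w > 0 with A_w > 0 = 2.
Sanity: Σ A_w = 8 = 2^3 = 8 ✓.


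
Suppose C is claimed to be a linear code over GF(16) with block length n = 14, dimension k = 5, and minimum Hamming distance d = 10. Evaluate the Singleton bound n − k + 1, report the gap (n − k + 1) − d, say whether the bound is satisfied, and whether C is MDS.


Singleton RHS = n − k + 1 = 10, slack = 0, bound satisfied, MDS.

Singleton bound: d ≤ n − k + 1.
Here n = 14, k = 5, so n − k + 1 = 10.
Given d = 10, check d ≤ 10: YES.
Slack = (n − k + 1) − d = 0.
The code is MDS (slack = 0).
Description: the claimed parameters are [14, 5, 10]_16; such a code would be MDS (meets Singleton bound).


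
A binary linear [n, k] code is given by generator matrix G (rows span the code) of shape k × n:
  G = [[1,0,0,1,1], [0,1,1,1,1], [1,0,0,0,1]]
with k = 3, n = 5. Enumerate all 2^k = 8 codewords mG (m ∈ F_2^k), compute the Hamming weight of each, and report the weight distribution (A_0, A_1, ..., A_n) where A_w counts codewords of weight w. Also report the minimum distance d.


Weight distribution: A_0 = 1, A_1 = 1, A_2 = 1, A_3 = 3, A_4 = 2. Minimum distance d = 1.

Enumerate all 2^3 = 8 messages m ∈ F_2^3.
For each, compute codeword c = mG in F_2^5, then tally its weight.
  m = 000 → c = 00000, weight = 0.
  m = 100 → c = 10011, weight = 3.
  m = 010 → c = 01111, weight = 4.
  m = 110 → c = 11100, weight = 3.
  m = 001 → c = 10001, weight = 2.
  m = 101 → c = 00010, weight = 1.
  m = 011 → c = 11110, weight = 4.
  m = 111 → c = 01101, weight = 3.
Tally weights:
  weight 0: 1 codewords.
  weight 1: 1 codewords.
  weight 2: 1 codewords.
  weight 3: 3 codewords.
  weight 4: 2 codewords.
Minimum distance d = smallest w > 0 with A_w > 0 = 1.
Sanity: Σ A_w = 8 = 2^3 = 8 ✓.


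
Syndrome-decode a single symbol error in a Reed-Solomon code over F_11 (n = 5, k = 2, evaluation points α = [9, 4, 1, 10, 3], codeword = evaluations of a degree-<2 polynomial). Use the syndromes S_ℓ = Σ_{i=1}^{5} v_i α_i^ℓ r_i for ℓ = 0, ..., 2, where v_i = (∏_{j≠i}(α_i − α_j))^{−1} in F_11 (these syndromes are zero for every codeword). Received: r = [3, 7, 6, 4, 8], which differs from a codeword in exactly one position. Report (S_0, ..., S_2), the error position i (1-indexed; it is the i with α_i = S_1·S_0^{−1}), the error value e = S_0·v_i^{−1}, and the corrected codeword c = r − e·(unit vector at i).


S = (10, 7, 6), error at position 2, error magnitude e = 9, c = [3, 9, 6, 4, 8].

Step 1: column multipliers v_i = (∏_{j≠i}(α_i − α_j))^{−1} mod 11.
  i = 1 (α = 9): (9−4)(9−1)(9−10)(9−3) = 5·8·(−1)·6 = −240 ≡ 2, so v_1 = 2^{−1} = 6 (mod 11).
  i = 2 (α = 4): (4−9)(4−1)(4−10)(4−3) = (−5)·3·(−6)·1 = 90 ≡ 2, so v_2 = 2^{−1} = 6 (mod 11).
  i = 3 (α = 1): (1−9)(1−4)(1−10)(1−3) = (−8)·(−3)·(−9)·(−2) = 432 ≡ 3, so v_3 = 3^{−1} = 4 (mod 11).
  i = 4 (α = 10): (10−9)(10−4)(10−1)(10−3) = 1·6·9·7 = 378 ≡ 4, so v_4 = 4^{−1} = 3 (mod 11).
  i = 5 (α = 3): (3−9)(3−4)(3−1)(3−10) = (−6)·(−1)·2·(−7) = −84 ≡ 4, so v_5 = 4^{−1} = 3 (mod 11).
  v = [6, 6, 4, 3, 3].
Step 2: syndromes of r = [3, 7, 6, 4, 8] (all sums mod 11).
  S_0 = Σ v_i r_i = 6·3 + 6·7 + 4·6 + 3·4 + 3·8 = 120 ≡ 10.
  S_1 = Σ v_i α_i r_i = 6·9·3 + 6·4·7 + 4·1·6 + 3·10·4 + 3·3·8 = 546 ≡ 7.
  α_i^2 mod 11 = [4, 5, 1, 1, 9].
  S_2 = Σ v_i α_i^2 r_i = 6·4·3 + 6·5·7 + 4·1·6 + 3·1·4 + 3·9·8 = 534 ≡ 6.
  S = (10, 7, 6) ≠ 0, so r is not a codeword (an error is present).
Step 3: locate the error. For a single error e at position i, S_ℓ = v_i·e·α_i^ℓ, so α_err = S_1/S_0.
  S_0^{−1} = 10^{−1} = 10 (mod 11), so α_err = 7·10 = 70 ≡ 4 = α_2. Error position i = 2.
  Consistency check: S_2/S_1 = 6·8 = 48 ≡ 4 = α_err ✓ (single-error assumption holds).
Step 4: error magnitude e = S_0/v_2 = S_0·∏_{j≠2}(α_2 − α_j) = 10·2 = 20 ≡ 9 (mod 11).
Step 5: correct position 2: c_2 = r_2 − e = 7 − 9 ≡ 9 (mod 11). Hence c = [3, 9, 6, 4, 8].
  Check: interpolating c through the α_i gives m(x) = 5 + 1·x (degree < 2) with m(α_i) = c_i for every i, so c is indeed a codeword.
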